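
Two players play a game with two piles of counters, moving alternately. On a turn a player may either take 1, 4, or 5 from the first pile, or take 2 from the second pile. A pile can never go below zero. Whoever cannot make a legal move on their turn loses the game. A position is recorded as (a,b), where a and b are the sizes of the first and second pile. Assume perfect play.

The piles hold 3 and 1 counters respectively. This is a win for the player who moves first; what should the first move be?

Move to (2,1).

Positions with no move are L. A position that does have a move is losing for the player to move precisely when every available move leads to a winning position for the opponent. Fill in the labels:
No move ever increases a pile, so every position that can arise here has a ≤ 3 and b ≤ 1; it is enough to label the cells with 0 ≤ a ≤ 3 and 0 ≤ b ≤ 1.
Every move lowers a or b (never raises either), so fill the grid row by row in increasing a, and left to right within a row: each cell's successors are then already labelled.
      b=0  b=1
a=0:    L    L
a=1:    W    W
a=2:    L    L
a=3:    W    W
Cells with no legal move (terminal, hence L): (0,0), (0,1).
The remaining L cells, each justified by listing all of its moves:
(2,0): L (sole option (1,0)(W) is W)
(2,1): L (sole option (1,1)(W) is W)
Every other cell has at least one move into one of the L cells above, so it is W.
From (3,1), the L positions reachable in one move are: (2,1).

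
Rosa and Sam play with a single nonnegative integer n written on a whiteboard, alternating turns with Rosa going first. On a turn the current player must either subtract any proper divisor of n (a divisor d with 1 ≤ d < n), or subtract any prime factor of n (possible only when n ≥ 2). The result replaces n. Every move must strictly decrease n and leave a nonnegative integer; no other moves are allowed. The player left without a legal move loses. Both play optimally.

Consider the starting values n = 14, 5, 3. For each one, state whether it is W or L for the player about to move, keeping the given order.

14: L, 5: W, 3: W

Label each position W (a win for the player to move) or L (a loss). A position with no legal move is L; any other position is W exactly when some move reaches an L, and L when every move reaches a W.
n=0: no move → L
n=1: no move → L
n=2: W (go to 0, an L position)
n=3: W (go to 0, an L position)
n=4: L (options 2(W), 3(W) are all W)
n=5: W (go to 0, an L position)
n=6: W (go to 4, an L position)
n=7: W (go to 0, an L position)
n=8: W (go to 4, an L position)
n=9: L (options 6(W), 8(W) are all W)
n=10: W (go to 9, an L position)
n=11: W (go to 0, an L position)
n=12: W (go to 9, an L position)
n=13: W (go to 0, an L position)
n=14: L (options 7(W), 12(W), 13(W) are all W)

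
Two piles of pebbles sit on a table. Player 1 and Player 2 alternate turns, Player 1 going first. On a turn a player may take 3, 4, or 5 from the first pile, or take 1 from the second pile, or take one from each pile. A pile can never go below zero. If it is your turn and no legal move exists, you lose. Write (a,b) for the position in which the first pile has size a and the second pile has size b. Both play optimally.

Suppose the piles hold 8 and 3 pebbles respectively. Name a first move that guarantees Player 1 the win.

Positions with no move are L. A position that does have a move is losing for the player to move precisely when every available move leads to a winning position for the opponent. Fill in the labels:
No move ever increases a pile, so every position that can arise here has a ≤ 8 and b ≤ 3; it is enough to label the cells with 0 ≤ a ≤ 8 and 0 ≤ b ≤ 3.
Every move lowers a or b (never raises either), so fill the grid row by row in increasing a, and left to right within a row: each cell's successors are then already labelled.
      b=0  b=1  b=2  b=3
a=0:    L    W    L    W
a=1:    L    W    L    W
a=2:    L    W    L    W
a=3:    W    W    W    W
a=4:    W    L    W    L
a=5:    W    L    W    L
a=6:    W    L    W    L
a=7:    W    W    W    W
a=8:    L    W    L    W
Cells with no legal move (terminal, hence L): (0,0), (1,0), (2,0).
The remaining L cells, each justified by listing all of its moves:
(0,2): the only move is to (0,1)(W), a W ⇒ L
(1,2): moves to (1,1)(W), (0,1)(W); every one is W ⇒ L
(2,2): moves to (2,1)(W), (1,1)(W); every one is W ⇒ L
(4,1): moves to (1,1)(W), (0,1)(W), (4,0)(W), (3,0)(W); every one is W ⇒ L
(4,3): moves to (1,3)(W), (0,3)(W), (4,2)(W), (3,2)(W); every one is W ⇒ L
(5,1): moves to (2,1)(W), (1,1)(W), (0,1)(W), (5,0)(W), (4,0)(W); every one is W ⇒ L
(5,3): moves to (2,3)(W), (1,3)(W), (0,3)(W), (5,2)(W), (4,2)(W); every one is W ⇒ L
(6,1): moves to (3,1)(W), (2,1)(W), (1,1)(W), (6,0)(W), (5,0)(W); every one is W ⇒ L
(6,3): moves to (3,3)(W), (2,3)(W), (1,3)(W), (6,2)(W), (5,2)(W); every one is W ⇒ L
(8,0): moves to (5,0)(W), (4,0)(W), (3,0)(W); every one is W ⇒ L
(8,2): moves to (5,2)(W), (4,2)(W), (3,2)(W), (8,1)(W), (7,1)(W); every one is W ⇒ L
Every other cell has at least one move into one of the L cells above, so it is W.
From (8,3), the L positions reachable in one move are: (5,3), (4,3), (8,2). Any move reaching one of these is winning.

Move to (5,3).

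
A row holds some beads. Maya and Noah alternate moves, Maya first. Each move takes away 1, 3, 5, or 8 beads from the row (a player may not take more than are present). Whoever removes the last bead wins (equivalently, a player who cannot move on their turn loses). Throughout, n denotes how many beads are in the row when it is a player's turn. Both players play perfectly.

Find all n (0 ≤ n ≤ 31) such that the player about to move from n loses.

0, 2, 4, 6, 13, 15, 17, 19, 26, 28, 30

Label each position W (a win for the player to move) or L (a loss). A position with no legal move is L; any other position is W exactly when some move reaches an L, and L when every move reaches a W.
n=0: no move → L
n=1: can move to 0, which is L ⇒ W
n=2: the only move is to 1(W), a W ⇒ L
n=3: can move to 2, which is L ⇒ W
n=4: moves to 3(W), 1(W); every one is W ⇒ L
n=5: can move to 4, which is L ⇒ W
n=6: moves to 5(W), 3(W), 1(W); every one is W ⇒ L
n=7: can move to 6, which is L ⇒ W
n=8: can move to 0, which is L ⇒ W
n=9: can move to 6, which is L ⇒ W
n=10: can move to 2, which is L ⇒ W
n=11: can move to 6, which is L ⇒ W
n=12: can move to 4, which is L ⇒ W
n=13: moves to 12(W), 10(W), 8(W), 5(W); every one is W ⇒ L
n=14: can move to 13, which is L ⇒ W
n=15: moves to 14(W), 12(W), 10(W), 7(W); every one is W ⇒ L
n=16: can move to 15, which is L ⇒ W
n=17: moves to 16(W), 14(W), 12(W), 9(W); every one is W ⇒ L
n=18: can move to 17, which is L ⇒ W
n=19: moves to 18(W), 16(W), 14(W), 11(W); every one is W ⇒ L
n=20: can move to 19, which is L ⇒ W
n=21: can move to 13, which is L ⇒ W
n=22: can move to 19, which is L ⇒ W
n=23: can move to 15, which is L ⇒ W
n=24: can move to 19, which is L ⇒ W
n=25: can move to 17, which is L ⇒ W
n=26: moves to 25(W), 23(W), 21(W), 18(W); every one is W ⇒ L
n=27: can move to 26, which is L ⇒ W
n=28: moves to 27(W), 25(W), 23(W), 20(W); every one is W ⇒ L
n=29: can move to 28, which is L ⇒ W
n=30: moves to 29(W), 27(W), 25(W), 22(W); every one is W ⇒ L
n=31: can move to 30, which is L ⇒ W
Reading off the rows marked L gives the requested list; there are 11 such values of n.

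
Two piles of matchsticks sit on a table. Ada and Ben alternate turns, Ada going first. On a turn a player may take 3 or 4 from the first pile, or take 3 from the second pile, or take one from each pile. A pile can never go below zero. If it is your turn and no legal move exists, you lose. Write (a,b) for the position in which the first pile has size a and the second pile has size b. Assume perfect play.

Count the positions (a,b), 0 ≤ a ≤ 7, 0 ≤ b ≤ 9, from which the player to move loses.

29

Positions with no move are L. A position that does have a move is losing for the player to move precisely when every available move leads to a winning position for the opponent. Fill in the labels:
Every move lowers a or b (never raises either), so fill the grid row by row in increasing a, and left to right within a row: each cell's successors are then already labelled.
      b=0  b=1  b=2  b=3  b=4  b=5  b=6  b=7  b=8  b=9
a=0:    L    L    L    W    W    W    L    L    L    W
a=1:    L    W    W    W    L    L    L    W    W    W
a=2:    L    W    L    W    L    W    W    W    L    L
a=3:    W    W    W    W    L    W    W    W    W    W
a=4:    W    W    W    L    W    W    W    W    W    L
a=5:    W    L    W    L    W    W    W    L    W    W
a=6:    W    L    W    L    W    L    W    L    W    W
a=7:    L    L    W    W    W    L    W    L    W    W
Cells with no legal move (terminal, hence L): (0,0), (0,1), (0,2), (1,0), (2,0).
The remaining L cells, each justified by listing all of its moves:
(0,6): the only move is to (0,3)(W), a W ⇒ L
(0,7): the only move is to (0,4)(W), a W ⇒ L
(0,8): the only move is to (0,5)(W), a W ⇒ L
(1,4): moves to (1,1)(W), (0,3)(W); every one is W ⇒ L
(1,5): moves to (1,2)(W), (0,4)(W); every one is W ⇒ L
(1,6): moves to (1,3)(W), (0,5)(W); every one is W ⇒ L
(2,2): the only move is to (1,1)(W), a W ⇒ L
(2,4): moves to (2,1)(W), (1,3)(W); every one is W ⇒ L
(2,8): moves to (2,5)(W), (1,7)(W); every one is W ⇒ L
(2,9): moves to (2,6)(W), (1,8)(W); every one is W ⇒ L
(3,4): moves to (0,4)(W), (3,1)(W), (2,3)(W); every one is W ⇒ L
(4,3): moves to (1,3)(W), (0,3)(W), (4,0)(W), (3,2)(W); every one is W ⇒ L
(4,9): moves to (1,9)(W), (0,9)(W), (4,6)(W), (3,8)(W); every one is W ⇒ L
(5,1): moves to (2,1)(W), (1,1)(W), (4,0)(W); every one is W ⇒ L
(5,3): moves to (2,3)(W), (1,3)(W), (5,0)(W), (4,2)(W); every one is W ⇒ L
(5,7): moves to (2,7)(W), (1,7)(W), (5,4)(W), (4,6)(W); every one is W ⇒ L
(6,1): moves to (3,1)(W), (2,1)(W), (5,0)(W); every one is W ⇒ L
(6,3): moves to (3,3)(W), (2,3)(W), (6,0)(W), (5,2)(W); every one is W ⇒ L
(6,5): moves to (3,5)(W), (2,5)(W), (6,2)(W), (5,4)(W); every one is W ⇒ L
(6,7): moves to (3,7)(W), (2,7)(W), (6,4)(W), (5,6)(W); every one is W ⇒ L
(7,0): moves to (4,0)(W), (3,0)(W); every one is W ⇒ L
(7,1): moves to (4,1)(W), (3,1)(W), (6,0)(W); every one is W ⇒ L
(7,5): moves to (4,5)(W), (3,5)(W), (7,2)(W), (6,4)(W); every one is W ⇒ L
(7,7): moves to (4,7)(W), (3,7)(W), (7,4)(W), (6,6)(W); every one is W ⇒ L
Every other cell has at least one move into one of the L cells above, so it is W.
L cells per row: a=0: 6, a=1: 4, a=2: 5, a=3: 1, a=4: 2, a=5: 3, a=6: 4, a=7: 4; total 29.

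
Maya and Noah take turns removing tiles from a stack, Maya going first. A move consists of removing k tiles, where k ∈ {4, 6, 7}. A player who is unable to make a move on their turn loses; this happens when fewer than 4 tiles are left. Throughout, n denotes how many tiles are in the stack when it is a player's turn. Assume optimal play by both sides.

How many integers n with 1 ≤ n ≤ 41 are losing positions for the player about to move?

15

Label each position W (a win for the player to move) or L (a loss). A position with no legal move is L; any other position is W exactly when some move reaches an L, and L when every move reaches a W.
n=0: no move → L
n=1: no move → L
n=2: no move → L
n=3: no move → L
n=4: can move to 0, which is L ⇒ W
n=5: can move to 1, which is L ⇒ W
n=6: can move to 2, which is L ⇒ W
n=7: can move to 3, which is L ⇒ W
n=8: can move to 2, which is L ⇒ W
n=9: can move to 3, which is L ⇒ W
n=10: can move to 3, which is L ⇒ W
n=11: moves to 7(W), 5(W), 4(W); every one is W ⇒ L
n=12: moves to 8(W), 6(W), 5(W); every one is W ⇒ L
n=13: moves to 9(W), 7(W), 6(W); every one is W ⇒ L
n=14: moves to 10(W), 8(W), 7(W); every one is W ⇒ L
n=15: can move to 11, which is L ⇒ W
n=16: can move to 12, which is L ⇒ W
n=17: can move to 13, which is L ⇒ W
n=18: can move to 14, which is L ⇒ W
n=19: can move to 13, which is L ⇒ W
n=20: can move to 14, which is L ⇒ W
n=21: can move to 14, which is L ⇒ W
n=22: moves to 18(W), 16(W), 15(W); every one is W ⇒ L
n=23: moves to 19(W), 17(W), 16(W); every one is W ⇒ L
n=24: moves to 20(W), 18(W), 17(W); every one is W ⇒ L
n=25: moves to 21(W), 19(W), 18(W); every one is W ⇒ L
n=26: can move to 22, which is L ⇒ W
n=27: can move to 23, which is L ⇒ W
n=28: can move to 24, which is L ⇒ W
n=29: can move to 25, which is L ⇒ W
n=30: can move to 24, which is L ⇒ W
n=31: can move to 25, which is L ⇒ W
n=32: can move to 25, which is L ⇒ W
n=33: moves to 29(W), 27(W), 26(W); every one is W ⇒ L
n=34: moves to 30(W), 28(W), 27(W); every one is W ⇒ L
n=35: moves to 31(W), 29(W), 28(W); every one is W ⇒ L
n=36: moves to 32(W), 30(W), 29(W); every one is W ⇒ L
n=37: can move to 33, which is L ⇒ W
n=38: can move to 34, which is L ⇒ W
n=39: can move to 35, which is L ⇒ W
n=40: can move to 36, which is L ⇒ W
n=41: can move to 35, which is L ⇒ W
L entries with 1 ≤ n ≤ 41 (n=0 is outside the asked range and is not counted): n = 1, 2, 3, 11, 12, 13, 14, 22, 23, 24, 25, 33, 34, 35, 36; that makes 15.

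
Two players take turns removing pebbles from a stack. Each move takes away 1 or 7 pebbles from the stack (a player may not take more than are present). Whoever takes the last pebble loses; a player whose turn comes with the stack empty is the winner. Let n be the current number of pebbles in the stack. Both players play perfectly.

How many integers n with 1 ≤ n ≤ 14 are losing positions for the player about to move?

7

Compute win/loss labels from the base case upward. A position with no move is W. Any other position is W if it can reach an L in one move, else L.
n=0: no move; the opponent has just taken the last pebble and therefore loses → W
n=1: →0(W) only, which is W, so L
n=2: →1(L), so W
n=3: →2(W) only, which is W, so L
n=4: →3(L), so W
n=5: →4(W) only, which is W, so L
n=6: →5(L), so W
n=7: →6(W), 0(W) — all W, so L
n=8: →7(L), so W
n=9: →8(W), 2(W) — all W, so L
n=10: →9(L), so W
n=11: →10(W), 4(W) — all W, so L
n=12: →11(L), so W
n=13: →12(W), 6(W) — all W, so L
n=14: →13(L), so W
L entries with 1 ≤ n ≤ 14 (the range starts at n=1): n = 1, 3, 5, 7, 9, 11, 13; that makes 7.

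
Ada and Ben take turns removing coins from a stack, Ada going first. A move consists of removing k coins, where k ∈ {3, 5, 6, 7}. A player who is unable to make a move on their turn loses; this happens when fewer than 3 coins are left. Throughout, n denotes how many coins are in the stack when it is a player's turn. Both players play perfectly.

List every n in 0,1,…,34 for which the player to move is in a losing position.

Build the W/L table. Terminal = L. A non-terminal position is W if it has a move to some L; otherwise it is L.
n=0: no move → L
n=1: no move → L
n=2: no move → L
n=3: W (go to 0, an L position)
n=4: W (go to 1, an L position)
n=5: W (go to 2, an L position)
n=6: W (go to 1, an L position)
n=7: W (go to 2, an L position)
n=8: W (go to 2, an L position)
n=9: W (go to 2, an L position)
n=10: L (options 7(W), 5(W), 4(W), 3(W) are all W)
n=11: L (options 8(W), 6(W), 5(W), 4(W) are all W)
n=12: L (options 9(W), 7(W), 6(W), 5(W) are all W)
n=13: W (go to 10, an L position)
n=14: W (go to 11, an L position)
n=15: W (go to 12, an L position)
n=16: W (go to 11, an L position)
n=17: W (go to 12, an L position)
n=18: W (go to 12, an L position)
n=19: W (go to 12, an L position)
n=20: L (options 17(W), 15(W), 14(W), 13(W) are all W)
n=21: L (options 18(W), 16(W), 15(W), 14(W) are all W)
n=22: L (options 19(W), 17(W), 16(W), 15(W) are all W)
n=23: W (go to 20, an L position)
n=24: W (go to 21, an L position)
n=25: W (go to 22, an L position)
n=26: W (go to 21, an L position)
n=27: W (go to 22, an L position)
n=28: W (go to 22, an L position)
n=29: W (go to 22, an L position)
n=30: L (options 27(W), 25(W), 24(W), 23(W) are all W)
n=31: L (options 28(W), 26(W), 25(W), 24(W) are all W)
n=32: L (options 29(W), 27(W), 26(W), 25(W) are all W)
n=33: W (go to 30, an L position)
n=34: W (go to 31, an L position)
The losing starting values of n are exactly the entries labelled L in this table (12 of them).

0, 1, 2, 10, 11, 12, 20, 21, 22, 30, 31, 32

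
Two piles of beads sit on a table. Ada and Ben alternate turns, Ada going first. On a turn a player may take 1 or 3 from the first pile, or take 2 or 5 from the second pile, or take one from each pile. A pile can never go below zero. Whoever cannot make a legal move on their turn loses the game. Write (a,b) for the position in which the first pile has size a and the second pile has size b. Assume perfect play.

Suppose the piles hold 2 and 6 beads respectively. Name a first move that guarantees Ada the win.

Classify positions by backward induction: terminal positions (no move available) are L. From any other position, the mover wins iff some move reaches an L.
No move ever increases a pile, so every position that can arise here has a ≤ 2 and b ≤ 6; it is enough to label the cells with 0 ≤ a ≤ 2 and 0 ≤ b ≤ 6.
Every move lowers a or b (never raises either), so fill the grid row by row in increasing a, and left to right within a row: each cell's successors are then already labelled.
      b=0  b=1  b=2  b=3  b=4  b=5  b=6
a=0:    L    L    W    W    L    W    W
a=1:    W    W    W    L    W    W    L
a=2:    L    L    W    W    W    W    W
Cells with no legal move (terminal, hence L): (0,0), (0,1).
The remaining L cells, each justified by listing all of its moves:
(0,4): →(0,2)(W) only, which is W, so L
(1,3): →(0,3)(W), (1,1)(W), (0,2)(W) — all W, so L
(1,6): →(0,6)(W), (1,4)(W), (1,1)(W), (0,5)(W) — all W, so L
(2,0): →(1,0)(W) only, which is W, so L
(2,1): →(1,1)(W), (1,0)(W) — all W, so L
Every other cell has at least one move into one of the L cells above, so it is W.
From (2,6), the L positions reachable in one move are: (1,6), (2,1). Any move reaching one of these is winning.

Move to (1,6).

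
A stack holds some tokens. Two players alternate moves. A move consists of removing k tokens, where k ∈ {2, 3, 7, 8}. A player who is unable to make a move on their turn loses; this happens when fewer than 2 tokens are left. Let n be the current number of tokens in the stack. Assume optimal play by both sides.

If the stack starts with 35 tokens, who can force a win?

The second player wins.

Positions with no move are L. A position that does have a move is losing for the player to move precisely when every available move leads to a winning position for the opponent. Fill in the labels:
n=0: no move → L
n=1: no move → L
n=2: →0(L), so W
n=3: →1(L), so W
n=4: →1(L), so W
n=5: →3(W), 2(W) — all W, so L
n=6: →4(W), 3(W) — all W, so L
n=7: →5(L), so W
n=8: →6(L), so W
n=9: →6(L), so W
n=10: →8(W), 7(W), 3(W), 2(W) — all W, so L
n=11: →9(W), 8(W), 4(W), 3(W) — all W, so L
n=12: →10(L), so W
n=13: →11(L), so W
n=14: →11(L), so W
n=15: →13(W), 12(W), 8(W), 7(W) — all W, so L
n=16: →14(W), 13(W), 9(W), 8(W) — all W, so L
n=17: →15(L), so W
n=18: →16(L), so W
n=19: →16(L), so W
n=20: →18(W), 17(W), 13(W), 12(W) — all W, so L
n=21: →19(W), 18(W), 14(W), 13(W) — all W, so L
n=22: →20(L), so W
n=23: →21(L), so W
n=24: →21(L), so W
n=25: →23(W), 22(W), 18(W), 17(W) — all W, so L
n=26: →24(W), 23(W), 19(W), 18(W) — all W, so L
n=27: →25(L), so W
n=28: →26(L), so W
n=29: →26(L), so W
n=30: →28(W), 27(W), 23(W), 22(W) — all W, so L
n=31: →29(W), 28(W), 24(W), 23(W) — all W, so L
n=32: →30(L), so W
n=33: →31(L), so W
n=34: →31(L), so W
n=35: →33(W), 32(W), 28(W), 27(W) — all W, so L
Every move from 35 reaches a W position, so the mover loses.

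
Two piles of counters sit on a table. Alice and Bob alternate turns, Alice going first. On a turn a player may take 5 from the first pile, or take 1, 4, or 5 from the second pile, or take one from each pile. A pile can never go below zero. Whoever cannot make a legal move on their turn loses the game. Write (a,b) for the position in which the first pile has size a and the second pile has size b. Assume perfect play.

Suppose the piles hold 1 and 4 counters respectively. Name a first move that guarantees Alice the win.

Work bottom-up. With no move the player to move loses. Otherwise the position is W if at least one move leads to an L position for the opponent, and L if every move leads to a W.
No move ever increases a pile, so every position that can arise here has a ≤ 1 and b ≤ 4; it is enough to label the cells with 0 ≤ a ≤ 1 and 0 ≤ b ≤ 4.
Every move lowers a or b (never raises either), so fill the grid row by row in increasing a, and left to right within a row: each cell's successors are then already labelled.
      b=0  b=1  b=2  b=3  b=4
a=0:    L    W    L    W    W
a=1:    L    W    L    W    W
Cells with no legal move (terminal, hence L): (0,0), (1,0).
The remaining L cells, each justified by listing all of its moves:
(0,2): →(0,1)(W) only, which is W, so L
(1,2): →(1,1)(W), (0,1)(W) — all W, so L
Every other cell has at least one move into one of the L cells above, so it is W.
From (1,4), the L positions reachable in one move are: (1,0).

Move to (1,0).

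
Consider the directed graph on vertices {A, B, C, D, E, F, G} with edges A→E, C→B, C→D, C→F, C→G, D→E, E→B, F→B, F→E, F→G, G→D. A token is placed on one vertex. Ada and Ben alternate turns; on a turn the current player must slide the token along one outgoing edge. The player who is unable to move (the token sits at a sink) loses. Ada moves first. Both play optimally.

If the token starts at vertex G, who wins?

Ada wins.

Work bottom-up. With no move the player to move loses. Otherwise the position is W if at least one move leads to an L position for the opponent, and L if every move leads to a W.
Every edge goes from a vertex to one that appears earlier in the order B, E, D, G, F, A, C, so processing vertices in that order labels each vertex after all of its successors.
B: no outgoing edge → L
E: →B(L), so W
D: →E(W) only, which is W, so L
G: →D(L), so W
F: →B(L), so W
A: →E(W) only, which is W, so L
C: →D(L), so W
From G Ada can move to D, reaching an L position.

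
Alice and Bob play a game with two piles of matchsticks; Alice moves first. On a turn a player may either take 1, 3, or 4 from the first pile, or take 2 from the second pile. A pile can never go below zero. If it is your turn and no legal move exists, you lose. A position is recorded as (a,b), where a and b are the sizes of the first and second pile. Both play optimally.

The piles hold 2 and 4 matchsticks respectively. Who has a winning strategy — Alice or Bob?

Bob wins.

Classify positions by backward induction: terminal positions (no move available) are L. From any other position, the mover wins iff some move reaches an L.
No move ever increases a pile, so every position that can arise here has a ≤ 2 and b ≤ 4; it is enough to label the cells with 0 ≤ a ≤ 2 and 0 ≤ b ≤ 4.
Every move lowers a or b (never raises either), so fill the grid row by row in increasing a, and left to right within a row: each cell's successors are then already labelled.
      b=0  b=1  b=2  b=3  b=4
a=0:    L    L    W    W    L
a=1:    W    W    L    L    W
a=2:    L    L    W    W    L
Cells with no legal move (terminal, hence L): (0,0), (0,1).
The remaining L cells, each justified by listing all of its moves:
(0,4): only reaches (0,2)(W), which is W → L
(1,2): only reaches (0,2)(W), (1,0)(W), all W → L
(1,3): only reaches (0,3)(W), (1,1)(W), all W → L
(2,0): only reaches (1,0)(W), which is W → L
(2,1): only reaches (1,1)(W), which is W → L
(2,4): only reaches (1,4)(W), (2,2)(W), all W → L
Every other cell has at least one move into one of the L cells above, so it is W.
Every move from (2,4) reaches a W position, so the mover loses.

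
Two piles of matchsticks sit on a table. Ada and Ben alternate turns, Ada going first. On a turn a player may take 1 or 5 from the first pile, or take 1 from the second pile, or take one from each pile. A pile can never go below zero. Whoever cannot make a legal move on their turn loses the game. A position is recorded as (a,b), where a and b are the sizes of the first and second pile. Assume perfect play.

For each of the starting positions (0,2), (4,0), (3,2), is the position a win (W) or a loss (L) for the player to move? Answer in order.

(0,2): L, (4,0): L, (3,2): W

Positions with no move are L. A position that does have a move is losing for the player to move precisely when every available move leads to a winning position for the opponent. Fill in the labels:
No move ever increases a pile, so every position that can arise here has a ≤ 4 and b ≤ 2; it is enough to label the cells with 0 ≤ a ≤ 4 and 0 ≤ b ≤ 2.
Every move lowers a or b (never raises either), so fill the grid row by row in increasing a, and left to right within a row: each cell's successors are then already labelled.
      b=0  b=1  b=2
a=0:    L    W    L
a=1:    W    W    W
a=2:    L    W    L
a=3:    W    W    W
a=4:    L    W    L
Cells with no legal move (terminal, hence L): (0,0).
The remaining L cells, each justified by listing all of its moves:
(0,2): L (sole option (0,1)(W) is W)
(2,0): L (sole option (1,0)(W) is W)
(2,2): L (options (1,2)(W), (2,1)(W), (1,1)(W) are all W)
(4,0): L (sole option (3,0)(W) is W)
(4,2): L (options (3,2)(W), (4,1)(W), (3,1)(W) are all W)
Every other cell has at least one move into one of the L cells above, so it is W.
(0,2): one of the L cells justified above, so L
(4,0): one of the L cells justified above, so L
(3,2): the move to (2,2) reaches an L cell, so W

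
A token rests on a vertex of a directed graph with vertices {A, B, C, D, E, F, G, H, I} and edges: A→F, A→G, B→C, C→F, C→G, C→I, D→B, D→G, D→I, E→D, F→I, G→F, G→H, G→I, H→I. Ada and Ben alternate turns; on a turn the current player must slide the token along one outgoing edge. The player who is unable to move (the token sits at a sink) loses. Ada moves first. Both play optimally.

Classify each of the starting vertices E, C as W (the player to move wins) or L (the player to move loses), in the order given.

E: L, C: W

Build the W/L table. Terminal = L. A non-terminal position is W if it has a move to some L; otherwise it is L.
Every edge goes from a vertex to one that appears earlier in the order I, F, H, G, A, C, B, D, E, so processing vertices in that order labels each vertex after all of its successors.
I: no outgoing edge → L
F: reaches L-position I → W
H: reaches L-position I → W
G: reaches L-position I → W
A: only reaches G(W), F(W), all W → L
C: reaches L-position I → W
B: only reaches C(W), which is W → L
D: reaches L-position B → W
E: only reaches D(W), which is W → L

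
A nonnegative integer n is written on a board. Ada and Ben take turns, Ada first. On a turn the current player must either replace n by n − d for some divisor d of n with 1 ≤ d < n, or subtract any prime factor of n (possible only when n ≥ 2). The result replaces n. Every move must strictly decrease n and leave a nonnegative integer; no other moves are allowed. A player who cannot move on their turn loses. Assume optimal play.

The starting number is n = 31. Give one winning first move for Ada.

Move to 0.

Positions with no move are L. A position that does have a move is losing for the player to move precisely when every available move leads to a winning position for the opponent. Fill in the labels:
n=0: no move → L
n=1: no move → L
n=2: →0(L), so W
n=3: →0(L), so W
n=4: →2(W), 3(W) — all W, so L
n=5: →0(L), so W
n=6: →4(L), so W
n=7: →0(L), so W
n=8: →4(L), so W
n=9: →6(W), 8(W) — all W, so L
n=10: →9(L), so W
n=11: →0(L), so W
n=12: →9(L), so W
n=13: →0(L), so W
n=14: →7(W), 12(W), 13(W) — all W, so L
n=15: →14(L), so W
n=16: →14(L), so W
n=17: →0(L), so W
n=18: →9(L), so W
n=19: →0(L), so W
n=20: →10(W), 15(W), 16(W), 18(W), 19(W) — all W, so L
n=21: →14(L), so W
n=22: →20(L), so W
n=23: →0(L), so W
n=24: →20(L), so W
n=25: →20(L), so W
n=26: →13(W), 24(W), 25(W) — all W, so L
n=27: →26(L), so W
n=28: →14(L), so W
n=29: →0(L), so W
n=30: →20(L), so W
n=31: →0(L), so W
From 31, the L positions reachable in one move are: 0.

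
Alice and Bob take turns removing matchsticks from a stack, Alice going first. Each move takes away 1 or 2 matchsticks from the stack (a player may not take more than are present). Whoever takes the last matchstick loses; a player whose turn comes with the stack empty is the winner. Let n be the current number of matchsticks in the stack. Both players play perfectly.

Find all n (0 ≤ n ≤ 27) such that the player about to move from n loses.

Compute win/loss labels from the base case upward. A position with no move is W. Any other position is W if it can reach an L in one move, else L.
n=0: no move; the opponent has just taken the last matchstick and therefore loses → W
n=1: the only move is to 0(W), a W ⇒ L
n=2: can move to 1, which is L ⇒ W
n=3: can move to 1, which is L ⇒ W
n=4: moves to 3(W), 2(W); every one is W ⇒ L
n=5: can move to 4, which is L ⇒ W
n=6: can move to 4, which is L ⇒ W
n=7: moves to 6(W), 5(W); every one is W ⇒ L
n=8: can move to 7, which is L ⇒ W
n=9: can move to 7, which is L ⇒ W
n=10: moves to 9(W), 8(W); every one is W ⇒ L
n=11: can move to 10, which is L ⇒ W
n=12: can move to 10, which is L ⇒ W
n=13: moves to 12(W), 11(W); every one is W ⇒ L
n=14: can move to 13, which is L ⇒ W
n=15: can move to 13, which is L ⇒ W
n=16: moves to 15(W), 14(W); every one is W ⇒ L
n=17: can move to 16, which is L ⇒ W
n=18: can move to 16, which is L ⇒ W
n=19: moves to 18(W), 17(W); every one is W ⇒ L
n=20: can move to 19, which is L ⇒ W
n=21: can move to 19, which is L ⇒ W
n=22: moves to 21(W), 20(W); every one is W ⇒ L
n=23: can move to 22, which is L ⇒ W
n=24: can move to 22, which is L ⇒ W
n=25: moves to 24(W), 23(W); every one is W ⇒ L
n=26: can move to 25, which is L ⇒ W
n=27: can move to 25, which is L ⇒ W
The losing starting values of n are exactly the entries labelled L in this table (9 of them).

1, 4, 7, 10, 13, 16, 19, 22, 25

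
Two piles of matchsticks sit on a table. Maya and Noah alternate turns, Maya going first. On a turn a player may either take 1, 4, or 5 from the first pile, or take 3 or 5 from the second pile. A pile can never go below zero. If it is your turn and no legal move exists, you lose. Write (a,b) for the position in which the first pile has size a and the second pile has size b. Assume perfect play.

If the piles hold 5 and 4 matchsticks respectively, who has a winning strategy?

Maya wins.

Use the standard recursion: the mover loses at a terminal position; elsewhere, the mover wins exactly when some move hands the opponent an L position.
No move ever increases a pile, so every position that can arise here has a ≤ 5 and b ≤ 4; it is enough to label the cells with 0 ≤ a ≤ 5 and 0 ≤ b ≤ 4.
Every move lowers a or b (never raises either), so fill the grid row by row in increasing a, and left to right within a row: each cell's successors are then already labelled.
      b=0  b=1  b=2  b=3  b=4
a=0:    L    L    L    W    W
a=1:    W    W    W    L    L
a=2:    L    L    L    W    W
a=3:    W    W    W    L    L
a=4:    W    W    W    W    W
a=5:    W    W    W    W    W
Cells with no legal move (terminal, hence L): (0,0), (0,1), (0,2).
The remaining L cells, each justified by listing all of its moves:
(1,3): only reaches (0,3)(W), (1,0)(W), all W → L
(1,4): only reaches (0,4)(W), (1,1)(W), all W → L
(2,0): only reaches (1,0)(W), which is W → L
(2,1): only reaches (1,1)(W), which is W → L
(2,2): only reaches (1,2)(W), which is W → L
(3,3): only reaches (2,3)(W), (3,0)(W), all W → L
(3,4): only reaches (2,4)(W), (3,1)(W), all W → L
Every other cell has at least one move into one of the L cells above, so it is W.
The starting position (5,4) is W: Maya should move to (1,4), handing over an L position.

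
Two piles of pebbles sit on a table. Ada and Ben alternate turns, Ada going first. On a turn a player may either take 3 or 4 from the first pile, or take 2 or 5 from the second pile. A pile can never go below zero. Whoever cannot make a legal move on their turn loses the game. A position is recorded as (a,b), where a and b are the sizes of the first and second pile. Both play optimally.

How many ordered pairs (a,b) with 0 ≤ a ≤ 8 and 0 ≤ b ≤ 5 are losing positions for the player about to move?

22

Classify positions by backward induction: terminal positions (no move available) are L. From any other position, the mover wins iff some move reaches an L.
Every move lowers a or b (never raises either), so fill the grid row by row in increasing a, and left to right within a row: each cell's successors are then already labelled.
      b=0  b=1  b=2  b=3  b=4  b=5
a=0:    L    L    W    W    L    W
a=1:    L    L    W    W    L    W
a=2:    L    L    W    W    L    W
a=3:    W    W    L    L    W    W
a=4:    W    W    L    L    W    W
a=5:    W    W    L    L    W    W
a=6:    W    W    W    W    W    L
a=7:    L    L    W    W    L    W
a=8:    L    L    W    W    L    W
Cells with no legal move (terminal, hence L): (0,0), (0,1), (1,0), (1,1), (2,0), (2,1).
The remaining L cells, each justified by listing all of its moves:
(0,4): L (sole option (0,2)(W) is W)
(1,4): L (sole option (1,2)(W) is W)
(2,4): L (sole option (2,2)(W) is W)
(3,2): L (options (0,2)(W), (3,0)(W) are all W)
(3,3): L (options (0,3)(W), (3,1)(W) are all W)
(4,2): L (options (1,2)(W), (0,2)(W), (4,0)(W) are all W)
(4,3): L (options (1,3)(W), (0,3)(W), (4,1)(W) are all W)
(5,2): L (options (2,2)(W), (1,2)(W), (5,0)(W) are all W)
(5,3): L (options (2,3)(W), (1,3)(W), (5,1)(W) are all W)
(6,5): L (options (3,5)(W), (2,5)(W), (6,3)(W), (6,0)(W) are all W)
(7,0): L (options (4,0)(W), (3,0)(W) are all W)
(7,1): L (options (4,1)(W), (3,1)(W) are all W)
(7,4): L (options (4,4)(W), (3,4)(W), (7,2)(W) are all W)
(8,0): L (options (5,0)(W), (4,0)(W) are all W)
(8,1): L (options (5,1)(W), (4,1)(W) are all W)
(8,4): L (options (5,4)(W), (4,4)(W), (8,2)(W) are all W)
Every other cell has at least one move into one of the L cells above, so it is W.
L cells per row: a=0: 3, a=1: 3, a=2: 3, a=3: 2, a=4: 2, a=5: 2, a=6: 1, a=7: 3, a=8: 3; total 22.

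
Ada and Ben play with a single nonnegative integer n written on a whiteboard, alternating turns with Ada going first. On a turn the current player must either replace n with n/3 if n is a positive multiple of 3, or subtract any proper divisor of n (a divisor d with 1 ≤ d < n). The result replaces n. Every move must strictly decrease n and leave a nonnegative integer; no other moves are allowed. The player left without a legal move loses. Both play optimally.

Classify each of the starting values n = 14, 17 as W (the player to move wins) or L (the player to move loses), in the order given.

14: W, 17: L

Use the standard recursion: the mover loses at a terminal position; elsewhere, the mover wins exactly when some move hands the opponent an L position.
n=0: no move → L
n=1: no move → L
n=2: can move to 1, which is L ⇒ W
n=3: can move to 1, which is L ⇒ W
n=4: moves to 2(W), 3(W); every one is W ⇒ L
n=5: can move to 4, which is L ⇒ W
n=6: can move to 4, which is L ⇒ W
n=7: the only move is to 6(W), a W ⇒ L
n=8: can move to 4, which is L ⇒ W
n=9: moves to 3(W), 6(W), 8(W); every one is W ⇒ L
n=10: can move to 9, which is L ⇒ W
n=11: the only move is to 10(W), a W ⇒ L
n=12: can move to 4, which is L ⇒ W
n=13: the only move is to 12(W), a W ⇒ L
n=14: can move to 7, which is L ⇒ W
n=15: moves to 5(W), 10(W), 12(W), 14(W); every one is W ⇒ L
n=16: can move to 15, which is L ⇒ W
n=17: the only move is to 16(W), a W ⇒ L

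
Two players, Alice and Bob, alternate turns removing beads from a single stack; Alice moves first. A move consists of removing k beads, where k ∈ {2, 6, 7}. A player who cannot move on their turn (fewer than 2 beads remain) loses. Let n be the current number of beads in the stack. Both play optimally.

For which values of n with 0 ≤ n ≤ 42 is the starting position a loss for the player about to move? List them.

Label each position W (a win for the player to move) or L (a loss). A position with no legal move is L; any other position is W exactly when some move reaches an L, and L when every move reaches a W.
n=0: no move → L
n=1: no move → L
n=2: →0(L), so W
n=3: →1(L), so W
n=4: →2(W) only, which is W, so L
n=5: →3(W) only, which is W, so L
n=6: →4(L), so W
n=7: →5(L), so W
n=8: →1(L), so W
n=9: →7(W), 3(W), 2(W) — all W, so L
n=10: →4(L), so W
n=11: →9(L), so W
n=12: →5(L), so W
n=13: →11(W), 7(W), 6(W) — all W, so L
n=14: →12(W), 8(W), 7(W) — all W, so L
n=15: →13(L), so W
n=16: →14(L), so W
n=17: →15(W), 11(W), 10(W) — all W, so L
n=18: →16(W), 12(W), 11(W) — all W, so L
n=19: →17(L), so W
n=20: →18(L), so W
n=21: →14(L), so W
n=22: →20(W), 16(W), 15(W) — all W, so L
n=23: →17(L), so W
n=24: →22(L), so W
n=25: →18(L), so W
n=26: →24(W), 20(W), 19(W) — all W, so L
n=27: →25(W), 21(W), 20(W) — all W, so L
n=28: →26(L), so W
n=29: →27(L), so W
n=30: →28(W), 24(W), 23(W) — all W, so L
n=31: →29(W), 25(W), 24(W) — all W, so L
n=32: →30(L), so W
n=33: →31(L), so W
n=34: →27(L), so W
n=35: →33(W), 29(W), 28(W) — all W, so L
n=36: →30(L), so W
n=37: →35(L), so W
n=38: →31(L), so W
n=39: →37(W), 33(W), 32(W) — all W, so L
n=40: →38(W), 34(W), 33(W) — all W, so L
n=41: →39(L), so W
n=42: →40(L), so W
The losing starting values of n are exactly the entries labelled L in this table (17 of them).

0, 1, 4, 5, 9, 13, 14, 17, 18, 22, 26, 27, 30, 31, 35, 39, 40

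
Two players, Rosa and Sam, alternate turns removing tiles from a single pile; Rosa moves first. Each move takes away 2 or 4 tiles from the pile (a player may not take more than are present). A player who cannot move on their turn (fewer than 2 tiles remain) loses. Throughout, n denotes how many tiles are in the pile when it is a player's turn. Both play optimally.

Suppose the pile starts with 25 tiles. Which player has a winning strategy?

Build the W/L table. Terminal = L. A non-terminal position is W if it has a move to some L; otherwise it is L.
n=0: no move → L
n=1: no move → L
n=2: reaches L-position 0 → W
n=3: reaches L-position 1 → W
n=4: reaches L-position 0 → W
n=5: reaches L-position 1 → W
n=6: only reaches 4(W), 2(W), all W → L
n=7: only reaches 5(W), 3(W), all W → L
n=8: reaches L-position 6 → W
n=9: reaches L-position 7 → W
n=10: reaches L-position 6 → W
n=11: reaches L-position 7 → W
n=12: only reaches 10(W), 8(W), all W → L
n=13: only reaches 11(W), 9(W), all W → L
n=14: reaches L-position 12 → W
n=15: reaches L-position 13 → W
n=16: reaches L-position 12 → W
n=17: reaches L-position 13 → W
n=18: only reaches 16(W), 14(W), all W → L
n=19: only reaches 17(W), 15(W), all W → L
n=20: reaches L-position 18 → W
n=21: reaches L-position 19 → W
n=22: reaches L-position 18 → W
n=23: reaches L-position 19 → W
n=24: only reaches 22(W), 20(W), all W → L
n=25: only reaches 23(W), 21(W), all W → L
Every move from 25 reaches a W position, so the mover loses.

Sam wins.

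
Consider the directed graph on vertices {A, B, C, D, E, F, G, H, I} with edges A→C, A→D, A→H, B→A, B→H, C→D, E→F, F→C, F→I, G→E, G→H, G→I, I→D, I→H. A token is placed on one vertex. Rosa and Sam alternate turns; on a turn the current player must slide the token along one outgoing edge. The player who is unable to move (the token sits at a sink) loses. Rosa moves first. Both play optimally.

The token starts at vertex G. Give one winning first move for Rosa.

Move to H.

Work bottom-up. With no move the player to move loses. Otherwise the position is W if at least one move leads to an L position for the opponent, and L if every move leads to a W.
Every edge goes from a vertex to one that appears earlier in the order D, H, C, A, B, I, F, E, G, so processing vertices in that order labels each vertex after all of its successors.
D: no outgoing edge → L
H: no outgoing edge → L
C: reaches L-position D → W
A: reaches L-position H → W
B: reaches L-position H → W
I: reaches L-position H → W
F: only reaches I(W), C(W), all W → L
E: reaches L-position F → W
G: reaches L-position H → W
From G, the L positions reachable in one move are: H.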